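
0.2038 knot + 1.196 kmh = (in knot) 0.8496. Check: 1 knot = 0.51444444 m/s, so 0.2038 knot = 0.2038 * 0.51444444 = 0.10484378 m/s. 1 kmh = 0.27777778 m/s, so 1.196 kmh = 1.196 * 0.27777778 = 0.33222222 m/s. Sum: 0.10484378 + 0.33222222 = 0.437066 m/s. 1 knot = 0.51444444 m/s, so 0.437066 m/s = 0.437066 / 0.51444444 = 0.84958834 knot ≈ 0.8496 knot (4 s.f.).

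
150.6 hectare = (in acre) 372.1. Check: 1 hectare = 10000 m^2, so 150.6 hectare = 150.6 * 10000 = 1506000 m^2. 1 acre = 4046.8564 m^2, so 1506000 m^2 = 1506000 / 4046.8564 = 372.1407 acre ≈ 372.1 acre (4 s.f.).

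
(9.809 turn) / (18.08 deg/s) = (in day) 0.002261. Check: 1 turn = 6.2831853 rad, so 9.809 turn = 9.809 * 6.2831853 = 61.631765 rad. 1 deg/s = 0.017453293 rad/s, so 18.08 deg/s = 18.08 * 0.017453293 = 0.31555553 rad/s. Combine: 61.631765 rad / 0.31555553 rad/s = 195.31195 s. 1 day = 86400 s, so 195.31195 s = 195.31195 / 86400 = 0.0022605549 day ≈ 0.002261 day (4 s.f.).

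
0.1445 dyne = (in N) 1.445e-06. Check: 1 dyne = 1e-05 N, so 0.1445 dyne = 0.1445 * 1e-05 = 1.445e-06 N. Result: 1.445e-06 N.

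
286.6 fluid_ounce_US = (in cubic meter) 0.008476. Check: 1 fluid_ounce_US = 2.957353e-05 m^3, so 286.6 fluid_ounce_US = 286.6 * 2.957353e-05 = 0.0084757736 m^3. 0.0084757736 m^3 = 0.0084757736 cubic meter ≈ 0.008476 cubic meter (4 s.f.).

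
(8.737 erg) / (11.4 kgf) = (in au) 5.224e-20. Check: 1 erg = 1e-07 J, so 8.737 erg = 8.737 * 1e-07 = 8.737e-07 J. 1 kgf = 9.80665 N, so 11.4 kgf = 11.4 * 9.80665 = 111.79581 N. Combine: 8.737e-07 J / 111.79581 N = 7.8151408e-09 m. 1 au = 1.4959787e+11 m, so 7.8151408e-09 m = 7.8151408e-09 / 1.4959787e+11 = 5.224099e-20 au ≈ 5.224e-20 au (4 s.f.).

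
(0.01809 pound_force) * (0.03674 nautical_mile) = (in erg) 5.475e+07. Check: 1 pound_force = 4.4482216 N, so 0.01809 pound_force = 0.01809 * 4.4482216 = 0.080468329 N. 1 nautical_mile = 1852 m, so 0.03674 nautical_mile = 0.03674 * 1852 = 68.04248 m. Combine: 0.080468329 N * 68.04248 m = 5.4752647 J. 1 erg = 1e-07 J, so 5.4752647 J = 5.4752647 / 1e-07 = 54752647 erg ≈ 5.475e+07 erg (4 s.f.).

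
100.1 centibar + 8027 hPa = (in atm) 1 centibar = 1000 Pa, so 100.1 centibar = 100.1 * 1000 = 100100 Pa. 1 hPa = 100 Pa, so 8027 hPa = 8027 * 100 = 802700 Pa. Sum: 100100 + 802700 = 902800 Pa. 1 atm = 101325 Pa, so 902800 Pa = 902800 / 101325 = 8.9099433 atm ≈ 8.91 atm (4 s.f.). Final answer: 8.91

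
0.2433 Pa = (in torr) 1 torr = 133.32237 Pa, so 0.2433 Pa = 0.2433 / 133.32237 = 0.0018249001 torr ≈ 0.001825 torr (4 s.f.). Final answer: 0.001825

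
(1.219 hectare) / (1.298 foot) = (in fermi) 1 hectare = 10000 m^2, so 1.219 hectare = 1.219 * 10000 = 12190 m^2. 1 foot = 0.3048 m, so 1.298 foot = 1.298 * 0.3048 = 0.3956304 m. Combine: 12190 m^2 / 0.3956304 m = 30811.586 m. 1 fermi = 1e-15 m, so 30811.586 m = 30811.586 / 1e-15 = 3.0811586e+19 fermi ≈ 3.081e+19 fermi (4 s.f.). Final answer: 3.081e+19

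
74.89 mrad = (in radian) 0.07489. Check: 1 mrad = 0.001 rad, so 74.89 mrad = 74.89 * 0.001 = 0.07489 rad. 0.07489 rad = 0.07489 radian.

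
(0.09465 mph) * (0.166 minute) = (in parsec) 1.366e-17. Check: 1 mph = 0.44704 m/s, so 0.09465 mph = 0.09465 * 0.44704 = 0.042312336 m/s. 1 minute = 60 s, so 0.166 minute = 0.166 * 60 = 9.96 s. Combine: 0.042312336 m/s * 9.96 s = 0.42143087 m. 1 parsec = 3.0856776e+16 m, so 0.42143087 m = 0.42143087 / 3.0856776e+16 = 1.3657644e-17 parsec ≈ 1.366e-17 parsec (4 s.f.).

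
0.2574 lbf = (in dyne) 1 lbf = 4.4482216 N, so 0.2574 lbf = 0.2574 * 4.4482216 = 1.1449722 N. 1 dyne = 1e-05 N, so 1.1449722 N = 1.1449722 / 1e-05 = 114497.22 dyne ≈ 1.145e+05 dyne (4 s.f.). Final answer: 1.145e+05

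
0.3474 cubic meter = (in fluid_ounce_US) 1.175e+04. Check: 0.3474 cubic meter = 0.3474 m^3. 1 fluid_ounce_US = 2.957353e-05 m^3, so 0.3474 m^3 = 0.3474 / 2.957353e-05 = 11746.991 fluid_ounce_US ≈ 1.175e+04 fluid_ounce_US (4 s.f.).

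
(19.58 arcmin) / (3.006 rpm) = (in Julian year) 5.733e-10. Check: 1 arcmin = 0.00029088821 rad, so 19.58 arcmin = 19.58 * 0.00029088821 = 0.0056955911 rad. 1 rpm = 0.10471976 rad/s, so 3.006 rpm = 3.006 * 0.10471976 = 0.31478758 rad/s. Combine: 0.0056955911 rad / 0.31478758 rad/s = 0.018093443 s. 1 Julian year = 31557600 s, so 0.018093443 s = 0.018093443 / 31557600 = 5.733466e-10 Julian year ≈ 5.733e-10 Julian year (4 s.f.).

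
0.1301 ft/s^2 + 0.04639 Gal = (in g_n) 1 ft/s^2 = 0.3048 m/s^2, so 0.1301 ft/s^2 = 0.1301 * 0.3048 = 0.03965448 m/s^2. 1 Gal = 0.01 m/s^2, so 0.04639 Gal = 0.04639 * 0.01 = 0.0004639 m/s^2. Sum: 0.03965448 + 0.0004639 = 0.04011838 m/s^2. 1 g_n = 9.80665 m/s^2, so 0.04011838 m/s^2 = 0.04011838 / 9.80665 = 0.0040909363 g_n ≈ 0.004091 g_n (4 s.f.). Final answer: 0.004091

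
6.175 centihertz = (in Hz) 1 centihertz = 0.01 Hz, so 6.175 centihertz = 6.175 * 0.01 = 0.06175 Hz. Result: 0.06175 Hz. Final answer: 0.06175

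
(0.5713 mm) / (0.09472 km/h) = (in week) 3.59e-08. Check: 1 mm = 0.001 m, so 0.5713 mm = 0.5713 * 0.001 = 0.0005713 m. 1 km/h = 0.27777778 m/s, so 0.09472 km/h = 0.09472 * 0.27777778 = 0.026311111 m/s. Combine: 0.0005713 m / 0.026311111 m/s = 0.02171326 s. 1 week = 604800 s, so 0.02171326 s = 0.02171326 / 604800 = 3.5901554e-08 week ≈ 3.59e-08 week (4 s.f.).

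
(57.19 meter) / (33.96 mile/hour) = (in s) 57.19 meter = 57.19 m. 1 mile/hour = 0.44704 m/s, so 33.96 mile/hour = 33.96 * 0.44704 = 15.181478 m/s. Combine: 57.19 m / 15.181478 m/s = 3.7670903 s. Result: 3.7670903 s ≈ 3.767 s (4 s.f.). Final answer: 3.767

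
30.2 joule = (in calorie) 7.218. Check: 30.2 joule = 30.2 J. 1 calorie = 4.184 J, so 30.2 J = 30.2 / 4.184 = 7.2179732 calorie ≈ 7.218 calorie (4 s.f.).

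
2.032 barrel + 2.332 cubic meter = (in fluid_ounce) 1 barrel = 0.15898729 m^3, so 2.032 barrel = 2.032 * 0.15898729 = 0.32306218 m^3. 2.332 cubic meter = 2.332 m^3. Sum: 0.32306218 + 2.332 = 2.6550622 m^3. 1 fluid_ounce = 2.957353e-05 m^3, so 2.6550622 m^3 = 2.6550622 / 2.957353e-05 = 89778.333 fluid_ounce ≈ 8.978e+04 fluid_ounce (4 s.f.). Final answer: 8.978e+04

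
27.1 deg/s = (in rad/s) 0.473. Check: 1 deg/s = 0.017453293 rad/s, so 27.1 deg/s = 27.1 * 0.017453293 = 0.47298423 rad/s. Result: 0.47298423 rad/s ≈ 0.473 rad/s (4 s.f.).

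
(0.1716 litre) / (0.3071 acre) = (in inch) 5.436e-06. Check: 1 litre = 0.001 m^3, so 0.1716 litre = 0.1716 * 0.001 = 0.0001716 m^3. 1 acre = 4046.8564 m^2, so 0.3071 acre = 0.3071 * 4046.8564 = 1242.7896 m^2. Combine: 0.0001716 m^3 / 1242.7896 m^2 = 1.3807647e-07 m. 1 inch = 0.0254 m, so 1.3807647e-07 m = 1.3807647e-07 / 0.0254 = 5.4360814e-06 inch ≈ 5.436e-06 inch (4 s.f.).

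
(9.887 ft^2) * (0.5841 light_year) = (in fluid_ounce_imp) 1 ft^2 = 0.09290304 m^2, so 9.887 ft^2 = 9.887 * 0.09290304 = 0.91853236 m^2. 1 light_year = 9.4607305e+15 m, so 0.5841 light_year = 0.5841 * 9.4607305e+15 = 5.5260127e+15 m. Combine: 0.91853236 m^2 * 5.5260127e+15 m = 5.0758214e+15 m^3. 1 fluid_ounce_imp = 2.8413063e-05 m^3, so 5.0758214e+15 m^3 = 5.0758214e+15 / 2.8413063e-05 = 1.7864394e+20 fluid_ounce_imp ≈ 1.786e+20 fluid_ounce_imp (4 s.f.). Final answer: 1.786e+20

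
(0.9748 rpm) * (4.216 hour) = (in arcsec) 3.196e+08. Check: 1 rpm = 0.10471976 rad/s, so 0.9748 rpm = 0.9748 * 0.10471976 = 0.10208082 rad/s. 1 hour = 3600 s, so 4.216 hour = 4.216 * 3600 = 15177.6 s. Combine: 0.10208082 rad/s * 15177.6 s = 1549.3418 rad. 1 arcsec = 4.8481368e-06 rad, so 1549.3418 rad = 1549.3418 / 4.8481368e-06 = 3.1957469e+08 arcsec ≈ 3.196e+08 arcsec (4 s.f.).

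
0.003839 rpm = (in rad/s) 1 rpm = 0.10471976 rad/s, so 0.003839 rpm = 0.003839 * 0.10471976 = 0.00040201914 rad/s. Result: 0.00040201914 rad/s ≈ 0.000402 rad/s (4 s.f.). Final answer: 0.000402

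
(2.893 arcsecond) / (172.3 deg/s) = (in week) 7.712e-12. Check: 1 arcsecond = 4.8481368e-06 rad, so 2.893 arcsecond = 2.893 * 4.8481368e-06 = 1.402566e-05 rad. 1 deg/s = 0.017453293 rad/s, so 172.3 deg/s = 172.3 * 0.017453293 = 3.0072023 rad/s. Combine: 1.402566e-05 rad / 3.0072023 rad/s = 4.6640227e-06 s. 1 week = 604800 s, so 4.6640227e-06 s = 4.6640227e-06 / 604800 = 7.7116777e-12 week ≈ 7.712e-12 week (4 s.f.).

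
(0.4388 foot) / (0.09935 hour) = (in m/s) 1 foot = 0.3048 m, so 0.4388 foot = 0.4388 * 0.3048 = 0.13374624 m. 1 hour = 3600 s, so 0.09935 hour = 0.09935 * 3600 = 357.66 s. Combine: 0.13374624 m / 357.66 s = 0.000373948 m/s. Result: 0.000373948 m/s ≈ 0.0003739 m/s (4 s.f.). Final answer: 0.0003739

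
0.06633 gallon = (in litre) 0.2511. Check: 1 gallon = 0.0037854118 m^3, so 0.06633 gallon = 0.06633 * 0.0037854118 = 0.00025108636 m^3. 1 litre = 0.001 m^3, so 0.00025108636 m^3 = 0.00025108636 / 0.001 = 0.25108636 litre ≈ 0.2511 litre (4 s.f.).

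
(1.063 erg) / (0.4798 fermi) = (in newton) 1 erg = 1e-07 J, so 1.063 erg = 1.063 * 1e-07 = 1.063e-07 J. 1 fermi = 1e-15 m, so 0.4798 fermi = 0.4798 * 1e-15 = 4.798e-16 m. Combine: 1.063e-07 J / 4.798e-16 m = 2.2155065e+08 N. 2.2155065e+08 N = 2.2155065e+08 newton ≈ 2.216e+08 newton (4 s.f.). Final answer: 2.216e+08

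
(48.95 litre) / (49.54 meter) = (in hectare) 9.881e-08. Check: 1 litre = 0.001 m^3, so 48.95 litre = 48.95 * 0.001 = 0.04895 m^3. 49.54 meter = 49.54 m. Combine: 0.04895 m^3 / 49.54 m = 0.00098809043 m^2. 1 hectare = 10000 m^2, so 0.00098809043 m^2 = 0.00098809043 / 10000 = 9.8809043e-08 hectare ≈ 9.881e-08 hectare (4 s.f.).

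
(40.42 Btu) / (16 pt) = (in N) 1 Btu = 1055.0559 J, so 40.42 Btu = 40.42 * 1055.0559 = 42645.358 J. 1 pt = 0.00035277778 m, so 16 pt = 16 * 0.00035277778 = 0.0056444444 m. Combine: 42645.358 J / 0.0056444444 m = 7555279.9 N. Result: 7555279.9 N ≈ 7.555e+06 N (4 s.f.). Final answer: 7.555e+06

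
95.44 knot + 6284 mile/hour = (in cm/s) 2.858e+05. Check: 1 knot = 0.51444444 m/s, so 95.44 knot = 95.44 * 0.51444444 = 49.098578 m/s. 1 mile/hour = 0.44704 m/s, so 6284 mile/hour = 6284 * 0.44704 = 2809.1994 m/s. Sum: 49.098578 + 2809.1994 = 2858.2979 m/s. 1 cm/s = 0.01 m/s, so 2858.2979 m/s = 2858.2979 / 0.01 = 285829.79 cm/s ≈ 2.858e+05 cm/s (4 s.f.).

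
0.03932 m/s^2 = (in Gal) 3.932. Check: 1 Gal = 0.01 m/s^2, so 0.03932 m/s^2 = 0.03932 / 0.01 = 3.932 Gal.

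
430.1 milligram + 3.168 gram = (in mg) 1 milligram = 1e-06 kg, so 430.1 milligram = 430.1 * 1e-06 = 0.0004301 kg. 1 gram = 0.001 kg, so 3.168 gram = 3.168 * 0.001 = 0.003168 kg. Sum: 0.0004301 + 0.003168 = 0.0035981 kg. 1 mg = 1e-06 kg, so 0.0035981 kg = 0.0035981 / 1e-06 = 3598.1 mg ≈ 3598 mg (4 s.f.). Final answer: 3598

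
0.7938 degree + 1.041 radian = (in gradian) 1 degree = 0.017453293 rad, so 0.7938 degree = 0.7938 * 0.017453293 = 0.013854424 rad. 1.041 radian = 1.041 rad. Sum: 0.013854424 + 1.041 = 1.0548544 rad. 1 gradian = 0.015707963 rad, so 1.0548544 rad = 1.0548544 / 0.015707963 = 67.154118 gradian ≈ 67.15 gradian (4 s.f.). Final answer: 67.15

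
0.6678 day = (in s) 5.77e+04. Check: 1 day = 86400 s, so 0.6678 day = 0.6678 * 86400 = 57697.92 s. Result: 57697.92 s ≈ 5.77e+04 s (4 s.f.).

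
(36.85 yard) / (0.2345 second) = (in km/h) 517.3. Check: 1 yard = 0.9144 m, so 36.85 yard = 36.85 * 0.9144 = 33.69564 m. 0.2345 second = 0.2345 s. Combine: 33.69564 m / 0.2345 s = 143.69143 m/s. 1 km/h = 0.27777778 m/s, so 143.69143 m/s = 143.69143 / 0.27777778 = 517.28914 km/h ≈ 517.3 km/h (4 s.f.).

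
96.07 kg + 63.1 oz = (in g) 96.07 kg is already in kg. 1 oz = 0.028349523 kg, so 63.1 oz = 63.1 * 0.028349523 = 1.7888549 kg. Sum: 96.07 + 1.7888549 = 97.858855 kg. 1 g = 0.001 kg, so 97.858855 kg = 97.858855 / 0.001 = 97858.855 g ≈ 9.786e+04 g (4 s.f.). Final answer: 9.786e+04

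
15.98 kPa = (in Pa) 1 kPa = 1000 Pa, so 15.98 kPa = 15.98 * 1000 = 15980 Pa. Result: 15980 Pa ≈ 1.598e+04 Pa (4 s.f.). Final answer: 1.598e+04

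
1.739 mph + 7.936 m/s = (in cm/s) 1 mph = 0.44704 m/s, so 1.739 mph = 1.739 * 0.44704 = 0.77740256 m/s. 7.936 m/s is already in m/s. Sum: 0.77740256 + 7.936 = 8.7134026 m/s. 1 cm/s = 0.01 m/s, so 8.7134026 m/s = 8.7134026 / 0.01 = 871.34026 cm/s ≈ 871.3 cm/s (4 s.f.). Final answer: 871.3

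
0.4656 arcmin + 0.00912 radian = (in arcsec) 1909. Check: 1 arcmin = 0.00029088821 rad, so 0.4656 arcmin = 0.4656 * 0.00029088821 = 0.00013543755 rad. 0.00912 radian = 0.00912 rad. Sum: 0.00013543755 + 0.00912 = 0.0092554375 rad. 1 arcsec = 4.8481368e-06 rad, so 0.0092554375 rad = 0.0092554375 / 4.8481368e-06 = 1909.071 arcsec ≈ 1909 arcsec (4 s.f.).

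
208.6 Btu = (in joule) 1 Btu = 1055.0559 J, so 208.6 Btu = 208.6 * 1055.0559 = 220084.65 J. 220084.65 J = 220084.65 joule ≈ 2.201e+05 joule (4 s.f.). Final answer: 2.201e+05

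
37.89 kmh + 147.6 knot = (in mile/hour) 193.4. Check: 1 kmh = 0.27777778 m/s, so 37.89 kmh = 37.89 * 0.27777778 = 10.525 m/s. 1 knot = 0.51444444 m/s, so 147.6 knot = 147.6 * 0.51444444 = 75.932 m/s. Sum: 10.525 + 75.932 = 86.457 m/s. 1 mile/hour = 0.44704 m/s, so 86.457 m/s = 86.457 / 0.44704 = 193.3988 mile/hour ≈ 193.4 mile/hour (4 s.f.).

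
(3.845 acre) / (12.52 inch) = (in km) 1 acre = 4046.8564 m^2, so 3.845 acre = 3.845 * 4046.8564 = 15560.163 m^2. 1 inch = 0.0254 m, so 12.52 inch = 12.52 * 0.0254 = 0.318008 m. Combine: 15560.163 m^2 / 0.318008 m = 48930.099 m. 1 km = 1000 m, so 48930.099 m = 48930.099 / 1000 = 48.930099 km ≈ 48.93 km (4 s.f.). Final answer: 48.93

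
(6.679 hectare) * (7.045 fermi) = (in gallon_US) 1 hectare = 10000 m^2, so 6.679 hectare = 6.679 * 10000 = 66790 m^2. 1 fermi = 1e-15 m, so 7.045 fermi = 7.045 * 1e-15 = 7.045e-15 m. Combine: 66790 m^2 * 7.045e-15 m = 4.7053555e-10 m^3. 1 gallon_US = 0.0037854118 m^3, so 4.7053555e-10 m^3 = 4.7053555e-10 / 0.0037854118 = 1.2430234e-07 gallon_US ≈ 1.243e-07 gallon_US (4 s.f.). Final answer: 1.243e-07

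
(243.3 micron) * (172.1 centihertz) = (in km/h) 0.001507. Check: 1 micron = 1e-06 m, so 243.3 micron = 243.3 * 1e-06 = 0.0002433 m. 1 centihertz = 0.01 Hz, so 172.1 centihertz = 172.1 * 0.01 = 1.721 Hz. Combine: 0.0002433 m * 1.721 Hz = 0.0004187193 m/s. 1 km/h = 0.27777778 m/s, so 0.0004187193 m/s = 0.0004187193 / 0.27777778 = 0.0015073895 km/h ≈ 0.001507 km/h (4 s.f.).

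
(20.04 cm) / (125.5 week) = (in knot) 5.132e-09. Check: 1 cm = 0.01 m, so 20.04 cm = 20.04 * 0.01 = 0.2004 m. 1 week = 604800 s, so 125.5 week = 125.5 * 604800 = 75902400 s. Combine: 0.2004 m / 75902400 s = 2.6402327e-09 m/s. 1 knot = 0.51444444 m/s, so 2.6402327e-09 m/s = 2.6402327e-09 / 0.51444444 = 5.1322018e-09 knot ≈ 5.132e-09 knot (4 s.f.).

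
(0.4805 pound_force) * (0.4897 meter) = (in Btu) 0.0009921. Check: 1 pound_force = 4.4482216 N, so 0.4805 pound_force = 0.4805 * 4.4482216 = 2.1373705 N. 0.4897 meter = 0.4897 m. Combine: 2.1373705 N * 0.4897 m = 1.0466703 J. 1 Btu = 1055.0559 J, so 1.0466703 J = 1.0466703 / 1055.0559 = 0.00099205206 Btu ≈ 0.0009921 Btu (4 s.f.).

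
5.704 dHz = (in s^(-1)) 0.5704. Check: 1 dHz = 0.1 Hz, so 5.704 dHz = 5.704 * 0.1 = 0.5704 Hz. 0.5704 Hz = 0.5704 s^(-1).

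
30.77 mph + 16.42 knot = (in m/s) 1 mph = 0.44704 m/s, so 30.77 mph = 30.77 * 0.44704 = 13.755421 m/s. 1 knot = 0.51444444 m/s, so 16.42 knot = 16.42 * 0.51444444 = 8.4471778 m/s. Sum: 13.755421 + 8.4471778 = 22.202599 m/s. Result: 22.202599 m/s ≈ 22.2 m/s (4 s.f.). Final answer: 22.2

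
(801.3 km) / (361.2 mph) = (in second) 4963. Check: 1 km = 1000 m, so 801.3 km = 801.3 * 1000 = 801300 m. 1 mph = 0.44704 m/s, so 361.2 mph = 361.2 * 0.44704 = 161.47085 m/s. Combine: 801300 m / 161.47085 m/s = 4962.5057 s. 4962.5057 s = 4962.5057 second ≈ 4963 second (4 s.f.).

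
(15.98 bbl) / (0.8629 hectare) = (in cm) 1 bbl = 0.15898729 m^3, so 15.98 bbl = 15.98 * 0.15898729 = 2.540617 m^3. 1 hectare = 10000 m^2, so 0.8629 hectare = 0.8629 * 10000 = 8629 m^2. Combine: 2.540617 m^3 / 8629 m^2 = 0.00029442774 m. 1 cm = 0.01 m, so 0.00029442774 m = 0.00029442774 / 0.01 = 0.029442774 cm ≈ 0.02944 cm (4 s.f.). Final answer: 0.02944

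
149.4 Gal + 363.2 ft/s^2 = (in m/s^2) 112.2. Check: 1 Gal = 0.01 m/s^2, so 149.4 Gal = 149.4 * 0.01 = 1.494 m/s^2. 1 ft/s^2 = 0.3048 m/s^2, so 363.2 ft/s^2 = 363.2 * 0.3048 = 110.70336 m/s^2. Sum: 1.494 + 110.70336 = 112.19736 m/s^2. Result: 112.19736 m/s^2 ≈ 112.2 m/s^2 (4 s.f.).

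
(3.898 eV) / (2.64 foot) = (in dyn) 7.761e-14. Check: 1 eV = 1.6021766e-19 J, so 3.898 eV = 3.898 * 1.6021766e-19 = 6.2452845e-19 J. 1 foot = 0.3048 m, so 2.64 foot = 2.64 * 0.3048 = 0.804672 m. Combine: 6.2452845e-19 J / 0.804672 m = 7.7612798e-19 N. 1 dyn = 1e-05 N, so 7.7612798e-19 N = 7.7612798e-19 / 1e-05 = 7.7612798e-14 dyn ≈ 7.761e-14 dyn (4 s.f.).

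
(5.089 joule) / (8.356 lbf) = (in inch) 5.39. Check: 5.089 joule = 5.089 J. 1 lbf = 4.4482216 N, so 8.356 lbf = 8.356 * 4.4482216 = 37.16934 N. Combine: 5.089 J / 37.16934 N = 0.13691392 m. 1 inch = 0.0254 m, so 0.13691392 m = 0.13691392 / 0.0254 = 5.3903118 inch ≈ 5.39 inch (4 s.f.).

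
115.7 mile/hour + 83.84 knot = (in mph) 212.2. Check: 1 mile/hour = 0.44704 m/s, so 115.7 mile/hour = 115.7 * 0.44704 = 51.722528 m/s. 1 knot = 0.51444444 m/s, so 83.84 knot = 83.84 * 0.51444444 = 43.131022 m/s. Sum: 51.722528 + 43.131022 = 94.85355 m/s. 1 mph = 0.44704 m/s, so 94.85355 m/s = 94.85355 / 0.44704 = 212.18135 mph ≈ 212.2 mph (4 s.f.).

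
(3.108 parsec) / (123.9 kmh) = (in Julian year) 8.83e+07. Check: 1 parsec = 3.0856776e+16 m, so 3.108 parsec = 3.108 * 3.0856776e+16 = 9.5902859e+16 m. 1 kmh = 0.27777778 m/s, so 123.9 kmh = 123.9 * 0.27777778 = 34.416667 m/s. Combine: 9.5902859e+16 m / 34.416667 m/s = 2.7865238e+15 s. 1 Julian year = 31557600 s, so 2.7865238e+15 s = 2.7865238e+15 / 31557600 = 88299609 Julian year ≈ 8.83e+07 Julian year (4 s.f.).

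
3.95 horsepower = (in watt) 1 horsepower = 745.69987 W, so 3.95 horsepower = 3.95 * 745.69987 = 2945.5145 W. 2945.5145 W = 2945.5145 watt ≈ 2946 watt (4 s.f.). Final answer: 2946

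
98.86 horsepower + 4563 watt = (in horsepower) 105. Check: 1 horsepower = 745.69987 W, so 98.86 horsepower = 98.86 * 745.69987 = 73719.889 W. 4563 watt = 4563 W. Sum: 73719.889 + 4563 = 78282.889 W. 1 horsepower = 745.69987 W, so 78282.889 W = 78282.889 / 745.69987 = 104.97908 horsepower ≈ 105 horsepower (4 s.f.).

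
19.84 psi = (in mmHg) 1 psi = 6894.7573 Pa, so 19.84 psi = 19.84 * 6894.7573 = 136791.98 Pa. 1 mmHg = 133.32237 Pa, so 136791.98 Pa = 136791.98 / 133.32237 = 1026.0243 mmHg ≈ 1026 mmHg (4 s.f.). Final answer: 1026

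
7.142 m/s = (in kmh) 25.71. Check: 1 kmh = 0.27777778 m/s, so 7.142 m/s = 7.142 / 0.27777778 = 25.7112 kmh ≈ 25.71 kmh (4 s.f.).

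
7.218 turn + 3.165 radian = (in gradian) 3089. Check: 1 turn = 6.2831853 rad, so 7.218 turn = 7.218 * 6.2831853 = 45.352032 rad. 3.165 radian = 3.165 rad. Sum: 45.352032 + 3.165 = 48.517032 rad. 1 gradian = 0.015707963 rad, so 48.517032 rad = 48.517032 / 0.015707963 = 3088.6902 gradian ≈ 3089 gradian (4 s.f.).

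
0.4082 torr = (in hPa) 1 torr = 133.32237 Pa, so 0.4082 torr = 0.4082 * 133.32237 = 54.422191 Pa. 1 hPa = 100 Pa, so 54.422191 Pa = 54.422191 / 100 = 0.54422191 hPa ≈ 0.5442 hPa (4 s.f.). Final answer: 0.5442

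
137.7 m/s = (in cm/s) 1 cm/s = 0.01 m/s, so 137.7 m/s = 137.7 / 0.01 = 13770 cm/s ≈ 1.377e+04 cm/s (4 s.f.). Final answer: 1.377e+04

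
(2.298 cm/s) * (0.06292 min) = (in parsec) 2.812e-18. Check: 1 cm/s = 0.01 m/s, so 2.298 cm/s = 2.298 * 0.01 = 0.02298 m/s. 1 min = 60 s, so 0.06292 min = 0.06292 * 60 = 3.7752 s. Combine: 0.02298 m/s * 3.7752 s = 0.086754096 m. 1 parsec = 3.0856776e+16 m, so 0.086754096 m = 0.086754096 / 3.0856776e+16 = 2.8115088e-18 parsec ≈ 2.812e-18 parsec (4 s.f.).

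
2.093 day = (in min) 3014. Check: 1 day = 86400 s, so 2.093 day = 2.093 * 86400 = 180835.2 s. 1 min = 60 s, so 180835.2 s = 180835.2 / 60 = 3013.92 min ≈ 3014 min (4 s.f.).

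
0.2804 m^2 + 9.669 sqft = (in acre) 0.2804 m^2 is already in m^2. 1 sqft = 0.09290304 m^2, so 9.669 sqft = 9.669 * 0.09290304 = 0.89827949 m^2. Sum: 0.2804 + 0.89827949 = 1.1786795 m^2. 1 acre = 4046.8564 m^2, so 1.1786795 m^2 = 1.1786795 / 4046.8564 = 0.00029125805 acre ≈ 0.0002913 acre (4 s.f.). Final answer: 0.0002913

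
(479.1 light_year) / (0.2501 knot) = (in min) 1 light_year = 9.4607305e+15 m, so 479.1 light_year = 479.1 * 9.4607305e+15 = 4.532636e+18 m. 1 knot = 0.51444444 m/s, so 0.2501 knot = 0.2501 * 0.51444444 = 0.12866256 m/s. Combine: 4.532636e+18 m / 0.12866256 m/s = 3.5228866e+19 s. 1 min = 60 s, so 3.5228866e+19 s = 3.5228866e+19 / 60 = 5.8714777e+17 min ≈ 5.871e+17 min (4 s.f.). Final answer: 5.871e+17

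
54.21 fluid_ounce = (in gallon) 0.4235. Check: 1 fluid_ounce = 2.957353e-05 m^3, so 54.21 fluid_ounce = 54.21 * 2.957353e-05 = 0.001603181 m^3. 1 gallon = 0.0037854118 m^3, so 0.001603181 m^3 = 0.001603181 / 0.0037854118 = 0.42351563 gallon ≈ 0.4235 gallon (4 s.f.).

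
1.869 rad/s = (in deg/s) 1 deg/s = 0.017453293 rad/s, so 1.869 rad/s = 1.869 / 0.017453293 = 107.08581 deg/s ≈ 107.1 deg/s (4 s.f.). Final answer: 107.1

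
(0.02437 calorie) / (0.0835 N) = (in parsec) 1 calorie = 4.184 J, so 0.02437 calorie = 0.02437 * 4.184 = 0.10196408 J. 0.0835 N is already in N. Combine: 0.10196408 J / 0.0835 N = 1.2211267 m. 1 parsec = 3.0856776e+16 m, so 1.2211267 m = 1.2211267 / 3.0856776e+16 = 3.9574021e-17 parsec ≈ 3.957e-17 parsec (4 s.f.). Final answer: 3.957e-17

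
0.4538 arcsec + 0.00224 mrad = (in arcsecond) 0.9158. Check: 1 arcsec = 4.8481368e-06 rad, so 0.4538 arcsec = 0.4538 * 4.8481368e-06 = 2.2000845e-06 rad. 1 mrad = 0.001 rad, so 0.00224 mrad = 0.00224 * 0.001 = 2.24e-06 rad. Sum: 2.2000845e-06 + 2.24e-06 = 4.4400845e-06 rad. 1 arcsecond = 4.8481368e-06 rad, so 4.4400845e-06 rad = 4.4400845e-06 / 4.8481368e-06 = 0.91583317 arcsecond ≈ 0.9158 arcsecond (4 s.f.).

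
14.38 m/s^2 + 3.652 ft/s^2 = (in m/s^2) 15.49. Check: 14.38 m/s^2 is already in m/s^2. 1 ft/s^2 = 0.3048 m/s^2, so 3.652 ft/s^2 = 3.652 * 0.3048 = 1.1131296 m/s^2. Sum: 14.38 + 1.1131296 = 15.49313 m/s^2. Result: 15.49313 m/s^2 ≈ 15.49 m/s^2 (4 s.f.).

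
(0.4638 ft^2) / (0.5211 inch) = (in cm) 1 ft^2 = 0.09290304 m^2, so 0.4638 ft^2 = 0.4638 * 0.09290304 = 0.04308843 m^2. 1 inch = 0.0254 m, so 0.5211 inch = 0.5211 * 0.0254 = 0.01323594 m. Combine: 0.04308843 m^2 / 0.01323594 m = 3.2554114 m. 1 cm = 0.01 m, so 3.2554114 m = 3.2554114 / 0.01 = 325.54114 cm ≈ 325.5 cm (4 s.f.). Final answer: 325.5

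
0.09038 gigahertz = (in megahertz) 90.38. Check: 1 gigahertz = 1e+09 Hz, so 0.09038 gigahertz = 0.09038 * 1e+09 = 90380000 Hz. 1 megahertz = 1000000 Hz, so 90380000 Hz = 90380000 / 1000000 = 90.38 megahertz.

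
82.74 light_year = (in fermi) 1 light_year = 9.4607305e+15 m, so 82.74 light_year = 82.74 * 9.4607305e+15 = 7.8278084e+17 m. 1 fermi = 1e-15 m, so 7.8278084e+17 m = 7.8278084e+17 / 1e-15 = 7.8278084e+32 fermi ≈ 7.828e+32 fermi (4 s.f.). Final answer: 7.828e+32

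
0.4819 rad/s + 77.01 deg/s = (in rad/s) 0.4819 rad/s is already in rad/s. 1 deg/s = 0.017453293 rad/s, so 77.01 deg/s = 77.01 * 0.017453293 = 1.3440781 rad/s. Sum: 0.4819 + 1.3440781 = 1.8259781 rad/s. Result: 1.8259781 rad/s ≈ 1.826 rad/s (4 s.f.). Final answer: 1.826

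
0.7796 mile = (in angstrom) 1.255e+13. Check: 1 mile = 1609.344 m, so 0.7796 mile = 0.7796 * 1609.344 = 1254.6446 m. 1 angstrom = 1e-10 m, so 1254.6446 m = 1254.6446 / 1e-10 = 1.2546446e+13 angstrom ≈ 1.255e+13 angstrom (4 s.f.).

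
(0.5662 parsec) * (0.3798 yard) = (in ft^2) 6.531e+16. Check: 1 parsec = 3.0856776e+16 m, so 0.5662 parsec = 0.5662 * 3.0856776e+16 = 1.7471106e+16 m. 1 yard = 0.9144 m, so 0.3798 yard = 0.3798 * 0.9144 = 0.34728912 m. Combine: 1.7471106e+16 m * 0.34728912 m = 6.0675252e+15 m^2. 1 ft^2 = 0.09290304 m^2, so 6.0675252e+15 m^2 = 6.0675252e+15 / 0.09290304 = 6.5310298e+16 ft^2 ≈ 6.531e+16 ft^2 (4 s.f.).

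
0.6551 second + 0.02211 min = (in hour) 0.6551 second = 0.6551 s. 1 min = 60 s, so 0.02211 min = 0.02211 * 60 = 1.3266 s. Sum: 0.6551 + 1.3266 = 1.9817 s. 1 hour = 3600 s, so 1.9817 s = 1.9817 / 3600 = 0.00055047222 hour ≈ 0.0005505 hour (4 s.f.). Final answer: 0.0005505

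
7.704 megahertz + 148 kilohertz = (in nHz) 7.852e+15. Check: 1 megahertz = 1000000 Hz, so 7.704 megahertz = 7.704 * 1000000 = 7704000 Hz. 1 kilohertz = 1000 Hz, so 148 kilohertz = 148 * 1000 = 148000 Hz. Sum: 7704000 + 148000 = 7852000 Hz. 1 nHz = 1e-09 Hz, so 7852000 Hz = 7852000 / 1e-09 = 7.852e+15 nHz.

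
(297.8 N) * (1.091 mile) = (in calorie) 297.8 N is already in N. 1 mile = 1609.344 m, so 1.091 mile = 1.091 * 1609.344 = 1755.7943 m. Combine: 297.8 N * 1755.7943 m = 522875.54 J. 1 calorie = 4.184 J, so 522875.54 J = 522875.54 / 4.184 = 124970.25 calorie ≈ 1.25e+05 calorie (4 s.f.). Final answer: 1.25e+05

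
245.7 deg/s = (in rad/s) 1 deg/s = 0.017453293 rad/s, so 245.7 deg/s = 245.7 * 0.017453293 = 4.288274 rad/s. Result: 4.288274 rad/s ≈ 4.288 rad/s (4 s.f.). Final answer: 4.288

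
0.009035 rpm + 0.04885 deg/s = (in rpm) 1 rpm = 0.10471976 rad/s, so 0.009035 rpm = 0.009035 * 0.10471976 = 0.00094614299 rad/s. 1 deg/s = 0.017453293 rad/s, so 0.04885 deg/s = 0.04885 * 0.017453293 = 0.00085259334 rad/s. Sum: 0.00094614299 + 0.00085259334 = 0.0017987363 rad/s. 1 rpm = 0.10471976 rad/s, so 0.0017987363 rad/s = 0.0017987363 / 0.10471976 = 0.017176667 rpm ≈ 0.01718 rpm (4 s.f.). Final answer: 0.01718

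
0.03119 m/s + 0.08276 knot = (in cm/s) 7.377. Check: 0.03119 m/s is already in m/s. 1 knot = 0.51444444 m/s, so 0.08276 knot = 0.08276 * 0.51444444 = 0.042575422 m/s. Sum: 0.03119 + 0.042575422 = 0.073765422 m/s. 1 cm/s = 0.01 m/s, so 0.073765422 m/s = 0.073765422 / 0.01 = 7.3765422 cm/s ≈ 7.377 cm/s (4 s.f.).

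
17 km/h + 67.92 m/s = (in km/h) 261.5. Check: 1 km/h = 0.27777778 m/s, so 17 km/h = 17 * 0.27777778 = 4.7222222 m/s. 67.92 m/s is already in m/s. Sum: 4.7222222 + 67.92 = 72.642222 m/s. 1 km/h = 0.27777778 m/s, so 72.642222 m/s = 72.642222 / 0.27777778 = 261.512 km/h ≈ 261.5 km/h (4 s.f.).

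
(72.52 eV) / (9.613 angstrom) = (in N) 1 eV = 1.6021766e-19 J, so 72.52 eV = 72.52 * 1.6021766e-19 = 1.1618985e-17 J. 1 angstrom = 1e-10 m, so 9.613 angstrom = 9.613 * 1e-10 = 9.613e-10 m. Combine: 1.1618985e-17 J / 9.613e-10 m = 1.2086742e-08 N. Result: 1.2086742e-08 N ≈ 1.209e-08 N (4 s.f.). Final answer: 1.209e-08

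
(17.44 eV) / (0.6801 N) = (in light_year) 1 eV = 1.6021766e-19 J, so 17.44 eV = 17.44 * 1.6021766e-19 = 2.794196e-18 J. 0.6801 N is already in N. Combine: 2.794196e-18 J / 0.6801 N = 4.1085076e-18 m. 1 light_year = 9.4607305e+15 m, so 4.1085076e-18 m = 4.1085076e-18 / 9.4607305e+15 = 4.342696e-34 light_year ≈ 4.343e-34 light_year (4 s.f.). Final answer: 4.343e-34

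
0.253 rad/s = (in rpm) 2.416. Check: 1 rpm = 0.10471976 rad/s, so 0.253 rad/s = 0.253 / 0.10471976 = 2.415972 rpm ≈ 2.416 rpm (4 s.f.).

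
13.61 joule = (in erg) 1.361e+08. Check: 13.61 joule = 13.61 J. 1 erg = 1e-07 J, so 13.61 J = 13.61 / 1e-07 = 1.361e+08 erg.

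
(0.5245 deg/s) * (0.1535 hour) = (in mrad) 1 deg/s = 0.017453293 rad/s, so 0.5245 deg/s = 0.5245 * 0.017453293 = 0.0091542519 rad/s. 1 hour = 3600 s, so 0.1535 hour = 0.1535 * 3600 = 552.6 s. Combine: 0.0091542519 rad/s * 552.6 s = 5.0586396 rad. 1 mrad = 0.001 rad, so 5.0586396 rad = 5.0586396 / 0.001 = 5058.6396 mrad ≈ 5059 mrad (4 s.f.). Final answer: 5059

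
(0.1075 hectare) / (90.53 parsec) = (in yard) 4.209e-16. Check: 1 hectare = 10000 m^2, so 0.1075 hectare = 0.1075 * 10000 = 1075 m^2. 1 parsec = 3.0856776e+16 m, so 90.53 parsec = 90.53 * 3.0856776e+16 = 2.7934639e+18 m. Combine: 1075 m^2 / 2.7934639e+18 m = 3.8482688e-16 m. 1 yard = 0.9144 m, so 3.8482688e-16 m = 3.8482688e-16 / 0.9144 = 4.2085179e-16 yard ≈ 4.209e-16 yard (4 s.f.).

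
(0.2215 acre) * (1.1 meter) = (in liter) 9.86e+05. Check: 1 acre = 4046.8564 m^2, so 0.2215 acre = 0.2215 * 4046.8564 = 896.3787 m^2. 1.1 meter = 1.1 m. Combine: 896.3787 m^2 * 1.1 m = 986.01657 m^3. 1 liter = 0.001 m^3, so 986.01657 m^3 = 986.01657 / 0.001 = 986016.57 liter ≈ 9.86e+05 liter (4 s.f.).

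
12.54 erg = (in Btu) 1 erg = 1e-07 J, so 12.54 erg = 12.54 * 1e-07 = 1.254e-06 J. 1 Btu = 1055.0559 J, so 1.254e-06 J = 1.254e-06 / 1055.0559 = 1.1885627e-09 Btu ≈ 1.189e-09 Btu (4 s.f.). Final answer: 1.189e-09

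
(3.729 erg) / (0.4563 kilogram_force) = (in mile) 1 erg = 1e-07 J, so 3.729 erg = 3.729 * 1e-07 = 3.729e-07 J. 1 kilogram_force = 9.80665 N, so 0.4563 kilogram_force = 0.4563 * 9.80665 = 4.4747744 N. Combine: 3.729e-07 J / 4.4747744 N = 8.333381e-08 m. 1 mile = 1609.344 m, so 8.333381e-08 m = 8.333381e-08 / 1609.344 = 5.1781229e-11 mile ≈ 5.178e-11 mile (4 s.f.). Final answer: 5.178e-11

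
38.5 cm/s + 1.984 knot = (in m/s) 1 cm/s = 0.01 m/s, so 38.5 cm/s = 38.5 * 0.01 = 0.385 m/s. 1 knot = 0.51444444 m/s, so 1.984 knot = 1.984 * 0.51444444 = 1.0206578 m/s. Sum: 0.385 + 1.0206578 = 1.4056578 m/s. Result: 1.4056578 m/s ≈ 1.406 m/s (4 s.f.). Final answer: 1.406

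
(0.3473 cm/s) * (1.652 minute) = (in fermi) 3.442e+14. Check: 1 cm/s = 0.01 m/s, so 0.3473 cm/s = 0.3473 * 0.01 = 0.003473 m/s. 1 minute = 60 s, so 1.652 minute = 1.652 * 60 = 99.12 s. Combine: 0.003473 m/s * 99.12 s = 0.34424376 m. 1 fermi = 1e-15 m, so 0.34424376 m = 0.34424376 / 1e-15 = 3.4424376e+14 fermi ≈ 3.442e+14 fermi (4 s.f.).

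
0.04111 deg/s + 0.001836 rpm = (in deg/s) 1 deg/s = 0.017453293 rad/s, so 0.04111 deg/s = 0.04111 * 0.017453293 = 0.00071750486 rad/s. 1 rpm = 0.10471976 rad/s, so 0.001836 rpm = 0.001836 * 0.10471976 = 0.00019226547 rad/s. Sum: 0.00071750486 + 0.00019226547 = 0.00090977033 rad/s. 1 deg/s = 0.017453293 rad/s, so 0.00090977033 rad/s = 0.00090977033 / 0.017453293 = 0.052126 deg/s ≈ 0.05213 deg/s (4 s.f.). Final answer: 0.05213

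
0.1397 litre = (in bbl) 0.0008787. Check: 1 litre = 0.001 m^3, so 0.1397 litre = 0.1397 * 0.001 = 0.0001397 m^3. 1 bbl = 0.15898729 m^3, so 0.0001397 m^3 = 0.0001397 / 0.15898729 = 0.00087868656 bbl ≈ 0.0008787 bbl (4 s.f.).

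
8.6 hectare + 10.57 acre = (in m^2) 1 hectare = 10000 m^2, so 8.6 hectare = 8.6 * 10000 = 86000 m^2. 1 acre = 4046.8564 m^2, so 10.57 acre = 10.57 * 4046.8564 = 42775.272 m^2. Sum: 86000 + 42775.272 = 128775.27 m^2. Result: 128775.27 m^2 ≈ 1.288e+05 m^2 (4 s.f.). Final answer: 1.288e+05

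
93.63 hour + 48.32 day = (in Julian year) 1 hour = 3600 s, so 93.63 hour = 93.63 * 3600 = 337068 s. 1 day = 86400 s, so 48.32 day = 48.32 * 86400 = 4174848 s. Sum: 337068 + 4174848 = 4511916 s. 1 Julian year = 31557600 s, so 4511916 s = 4511916 / 31557600 = 0.14297399 Julian year ≈ 0.143 Julian year (4 s.f.). Final answer: 0.143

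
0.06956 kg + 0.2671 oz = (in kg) 0.06956 kg is already in kg. 1 oz = 0.028349523 kg, so 0.2671 oz = 0.2671 * 0.028349523 = 0.0075721576 kg. Sum: 0.06956 + 0.0075721576 = 0.077132158 kg. Result: 0.077132158 kg ≈ 0.07713 kg (4 s.f.). Final answer: 0.07713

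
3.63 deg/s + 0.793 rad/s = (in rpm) 8.178. Check: 1 deg/s = 0.017453293 rad/s, so 3.63 deg/s = 3.63 * 0.017453293 = 0.063355452 rad/s. 0.793 rad/s is already in rad/s. Sum: 0.063355452 + 0.793 = 0.85635545 rad/s. 1 rpm = 0.10471976 rad/s, so 0.85635545 rad/s = 0.85635545 / 0.10471976 = 8.1775922 rpm ≈ 8.178 rpm (4 s.f.).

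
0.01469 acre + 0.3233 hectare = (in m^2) 1 acre = 4046.8564 m^2, so 0.01469 acre = 0.01469 * 4046.8564 = 59.448321 m^2. 1 hectare = 10000 m^2, so 0.3233 hectare = 0.3233 * 10000 = 3233 m^2. Sum: 59.448321 + 3233 = 3292.4483 m^2. Result: 3292.4483 m^2 ≈ 3292 m^2 (4 s.f.). Final answer: 3292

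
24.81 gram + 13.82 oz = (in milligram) 1 gram = 0.001 kg, so 24.81 gram = 24.81 * 0.001 = 0.02481 kg. 1 oz = 0.028349523 kg, so 13.82 oz = 13.82 * 0.028349523 = 0.39179041 kg. Sum: 0.02481 + 0.39179041 = 0.41660041 kg. 1 milligram = 1e-06 kg, so 0.41660041 kg = 0.41660041 / 1e-06 = 416600.41 milligram ≈ 4.166e+05 milligram (4 s.f.). Final answer: 4.166e+05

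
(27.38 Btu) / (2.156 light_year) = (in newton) 1.416e-12. Check: 1 Btu = 1055.0559 J, so 27.38 Btu = 27.38 * 1055.0559 = 28887.429 J. 1 light_year = 9.4607305e+15 m, so 2.156 light_year = 2.156 * 9.4607305e+15 = 2.0397335e+16 m. Combine: 28887.429 J / 2.0397335e+16 m = 1.4162355e-12 N. 1.4162355e-12 N = 1.4162355e-12 newton ≈ 1.416e-12 newton (4 s.f.).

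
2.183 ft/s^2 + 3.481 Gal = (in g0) 0.0714. Check: 1 ft/s^2 = 0.3048 m/s^2, so 2.183 ft/s^2 = 2.183 * 0.3048 = 0.6653784 m/s^2. 1 Gal = 0.01 m/s^2, so 3.481 Gal = 3.481 * 0.01 = 0.03481 m/s^2. Sum: 0.6653784 + 0.03481 = 0.7001884 m/s^2. 1 g0 = 9.80665 m/s^2, so 0.7001884 m/s^2 = 0.7001884 / 9.80665 = 0.071399346 g0 ≈ 0.0714 g0 (4 s.f.).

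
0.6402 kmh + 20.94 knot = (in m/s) 10.95. Check: 1 kmh = 0.27777778 m/s, so 0.6402 kmh = 0.6402 * 0.27777778 = 0.17783333 m/s. 1 knot = 0.51444444 m/s, so 20.94 knot = 20.94 * 0.51444444 = 10.772467 m/s. Sum: 0.17783333 + 10.772467 = 10.9503 m/s. Result: 10.9503 m/s ≈ 10.95 m/s (4 s.f.).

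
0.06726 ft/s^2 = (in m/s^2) 1 ft/s^2 = 0.3048 m/s^2, so 0.06726 ft/s^2 = 0.06726 * 0.3048 = 0.020500848 m/s^2. Result: 0.020500848 m/s^2 ≈ 0.0205 m/s^2 (4 s.f.). Final answer: 0.0205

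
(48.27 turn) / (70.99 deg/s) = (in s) 244.8. Check: 1 turn = 6.2831853 rad, so 48.27 turn = 48.27 * 6.2831853 = 303.28935 rad. 1 deg/s = 0.017453293 rad/s, so 70.99 deg/s = 70.99 * 0.017453293 = 1.2390092 rad/s. Combine: 303.28935 rad / 1.2390092 rad/s = 244.78377 s. Result: 244.78377 s ≈ 244.8 s (4 s.f.).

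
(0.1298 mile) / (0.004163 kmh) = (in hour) 1 mile = 1609.344 m, so 0.1298 mile = 0.1298 * 1609.344 = 208.89285 m. 1 kmh = 0.27777778 m/s, so 0.004163 kmh = 0.004163 * 0.27777778 = 0.0011563889 m/s. Combine: 208.89285 m / 0.0011563889 m/s = 180642.39 s. 1 hour = 3600 s, so 180642.39 s = 180642.39 / 3600 = 50.178441 hour ≈ 50.18 hour (4 s.f.). Final answer: 50.18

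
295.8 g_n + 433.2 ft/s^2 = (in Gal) 3.033e+05. Check: 1 g_n = 9.80665 m/s^2, so 295.8 g_n = 295.8 * 9.80665 = 2900.8071 m/s^2. 1 ft/s^2 = 0.3048 m/s^2, so 433.2 ft/s^2 = 433.2 * 0.3048 = 132.03936 m/s^2. Sum: 2900.8071 + 132.03936 = 3032.8464 m/s^2. 1 Gal = 0.01 m/s^2, so 3032.8464 m/s^2 = 3032.8464 / 0.01 = 303284.64 Gal ≈ 3.033e+05 Gal (4 s.f.).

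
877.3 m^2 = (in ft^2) 9443. Check: 1 ft^2 = 0.09290304 m^2, so 877.3 m^2 = 877.3 / 0.09290304 = 9443.1786 ft^2 ≈ 9443 ft^2 (4 s.f.).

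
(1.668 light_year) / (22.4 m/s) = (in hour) 1 light_year = 9.4607305e+15 m, so 1.668 light_year = 1.668 * 9.4607305e+15 = 1.5780498e+16 m. 22.4 m/s is already in m/s. Combine: 1.5780498e+16 m / 22.4 m/s = 7.0448654e+14 s. 1 hour = 3600 s, so 7.0448654e+14 s = 7.0448654e+14 / 3600 = 1.956907e+11 hour ≈ 1.957e+11 hour (4 s.f.). Final answer: 1.957e+11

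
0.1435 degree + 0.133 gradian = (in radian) 0.004594. Check: 1 degree = 0.017453293 rad, so 0.1435 degree = 0.1435 * 0.017453293 = 0.0025045475 rad. 1 gradian = 0.015707963 rad, so 0.133 gradian = 0.133 * 0.015707963 = 0.0020891591 rad. Sum: 0.0025045475 + 0.0020891591 = 0.0045937066 rad. 0.0045937066 rad = 0.0045937066 radian ≈ 0.004594 radian (4 s.f.).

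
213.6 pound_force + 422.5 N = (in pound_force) 1 pound_force = 4.4482216 N, so 213.6 pound_force = 213.6 * 4.4482216 = 950.14014 N. 422.5 N is already in N. Sum: 950.14014 + 422.5 = 1372.6401 N. 1 pound_force = 4.4482216 N, so 1372.6401 N = 1372.6401 / 4.4482216 = 308.58178 pound_force ≈ 308.6 pound_force (4 s.f.). Final answer: 308.6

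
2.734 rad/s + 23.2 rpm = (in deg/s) 2.734 rad/s is already in rad/s. 1 rpm = 0.10471976 rad/s, so 23.2 rpm = 23.2 * 0.10471976 = 2.4294983 rad/s. Sum: 2.734 + 2.4294983 = 5.1634983 rad/s. 1 deg/s = 0.017453293 rad/s, so 5.1634983 rad/s = 5.1634983 / 0.017453293 = 295.84666 deg/s ≈ 295.8 deg/s (4 s.f.). Final answer: 295.8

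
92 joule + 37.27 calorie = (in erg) 2.479e+09. Check: 92 joule = 92 J. 1 calorie = 4.184 J, so 37.27 calorie = 37.27 * 4.184 = 155.93768 J. Sum: 92 + 155.93768 = 247.93768 J. 1 erg = 1e-07 J, so 247.93768 J = 247.93768 / 1e-07 = 2.4793768e+09 erg ≈ 2.479e+09 erg (4 s.f.).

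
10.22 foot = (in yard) 3.407. Check: 1 foot = 0.3048 m, so 10.22 foot = 10.22 * 0.3048 = 3.115056 m. 1 yard = 0.9144 m, so 3.115056 m = 3.115056 / 0.9144 = 3.4066667 yard ≈ 3.407 yard (4 s.f.).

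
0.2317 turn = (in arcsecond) 3.003e+05. Check: 1 turn = 6.2831853 rad, so 0.2317 turn = 0.2317 * 6.2831853 = 1.455814 rad. 1 arcsecond = 4.8481368e-06 rad, so 1.455814 rad = 1.455814 / 4.8481368e-06 = 300283.2 arcsecond ≈ 3.003e+05 arcsecond (4 s.f.).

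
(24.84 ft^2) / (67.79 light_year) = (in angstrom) 3.598e-08. Check: 1 ft^2 = 0.09290304 m^2, so 24.84 ft^2 = 24.84 * 0.09290304 = 2.3077115 m^2. 1 light_year = 9.4607305e+15 m, so 67.79 light_year = 67.79 * 9.4607305e+15 = 6.4134292e+17 m. Combine: 2.3077115 m^2 / 6.4134292e+17 m = 3.598249e-18 m. 1 angstrom = 1e-10 m, so 3.598249e-18 m = 3.598249e-18 / 1e-10 = 3.598249e-08 angstrom ≈ 3.598e-08 angstrom (4 s.f.).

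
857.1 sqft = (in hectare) 1 sqft = 0.09290304 m^2, so 857.1 sqft = 857.1 * 0.09290304 = 79.627196 m^2. 1 hectare = 10000 m^2, so 79.627196 m^2 = 79.627196 / 10000 = 0.0079627196 hectare ≈ 0.007963 hectare (4 s.f.). Final answer: 0.007963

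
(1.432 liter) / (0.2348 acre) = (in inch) 1 liter = 0.001 m^3, so 1.432 liter = 1.432 * 0.001 = 0.001432 m^3. 1 acre = 4046.8564 m^2, so 0.2348 acre = 0.2348 * 4046.8564 = 950.20189 m^2. Combine: 0.001432 m^3 / 950.20189 m^2 = 1.5070482e-06 m. 1 inch = 0.0254 m, so 1.5070482e-06 m = 1.5070482e-06 / 0.0254 = 5.9332604e-05 inch ≈ 5.933e-05 inch (4 s.f.). Final answer: 5.933e-05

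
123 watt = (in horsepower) 0.1649. Check: 123 watt = 123 W. 1 horsepower = 745.69987 W, so 123 W = 123 / 745.69987 = 0.16494572 horsepower ≈ 0.1649 horsepower (4 s.f.).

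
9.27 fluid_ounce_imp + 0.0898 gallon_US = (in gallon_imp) 0.1327. Check: 1 fluid_ounce_imp = 2.8413063e-05 m^3, so 9.27 fluid_ounce_imp = 9.27 * 2.8413063e-05 = 0.00026338909 m^3. 1 gallon_US = 0.0037854118 m^3, so 0.0898 gallon_US = 0.0898 * 0.0037854118 = 0.00033992998 m^3. Sum: 0.00026338909 + 0.00033992998 = 0.00060331907 m^3. 1 gallon_imp = 0.00454609 m^3, so 0.00060331907 m^3 = 0.00060331907 / 0.00454609 = 0.13271164 gallon_imp ≈ 0.1327 gallon_imp (4 s.f.).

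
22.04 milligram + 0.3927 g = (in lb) 1 milligram = 1e-06 kg, so 22.04 milligram = 22.04 * 1e-06 = 2.204e-05 kg. 1 g = 0.001 kg, so 0.3927 g = 0.3927 * 0.001 = 0.0003927 kg. Sum: 2.204e-05 + 0.0003927 = 0.00041474 kg. 1 lb = 0.45359237 kg, so 0.00041474 kg = 0.00041474 / 0.45359237 = 0.00091434519 lb ≈ 0.0009143 lb (4 s.f.). Final answer: 0.0009143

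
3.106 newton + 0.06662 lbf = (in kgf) 0.3469. Check: 3.106 newton = 3.106 N. 1 lbf = 4.4482216 N, so 0.06662 lbf = 0.06662 * 4.4482216 = 0.29634052 N. Sum: 3.106 + 0.29634052 = 3.4023405 N. 1 kgf = 9.80665 N, so 3.4023405 N = 3.4023405 / 9.80665 = 0.34694218 kgf ≈ 0.3469 kgf (4 s.f.).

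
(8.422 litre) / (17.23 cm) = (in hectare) 4.888e-06. Check: 1 litre = 0.001 m^3, so 8.422 litre = 8.422 * 0.001 = 0.008422 m^3. 1 cm = 0.01 m, so 17.23 cm = 17.23 * 0.01 = 0.1723 m. Combine: 0.008422 m^3 / 0.1723 m = 0.048879861 m^2. 1 hectare = 10000 m^2, so 0.048879861 m^2 = 0.048879861 / 10000 = 4.8879861e-06 hectare ≈ 4.888e-06 hectare (4 s.f.).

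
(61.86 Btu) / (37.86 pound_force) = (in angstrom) 1 Btu = 1055.0559 J, so 61.86 Btu = 61.86 * 1055.0559 = 65265.755 J. 1 pound_force = 4.4482216 N, so 37.86 pound_force = 37.86 * 4.4482216 = 168.40967 N. Combine: 65265.755 J / 168.40967 N = 387.54161 m. 1 angstrom = 1e-10 m, so 387.54161 m = 387.54161 / 1e-10 = 3.8754161e+12 angstrom ≈ 3.875e+12 angstrom (4 s.f.). Final answer: 3.875e+12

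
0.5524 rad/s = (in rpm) 1 rpm = 0.10471976 rad/s, so 0.5524 rad/s = 0.5524 / 0.10471976 = 5.2750314 rpm ≈ 5.275 rpm (4 s.f.). Final answer: 5.275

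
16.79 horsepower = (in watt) 1 horsepower = 745.69987 W, so 16.79 horsepower = 16.79 * 745.69987 = 12520.301 W. 12520.301 W = 12520.301 watt ≈ 1.252e+04 watt (4 s.f.). Final answer: 1.252e+04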